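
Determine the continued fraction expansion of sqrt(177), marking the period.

[13; (3, 3, 2, 8, 2, 3, 3, 26)]

Write x_i = (sqrt(177) + m_i)/d_i with (m_0, d_0) = (0, 1). a_0 = floor(sqrt(177)) = 13, since 13^2 = 169 <= 177 < 196 = 14^2.
Iterate m_{i+1} = d_i*a_i - m_i, d_{i+1} = (177 - m_{i+1}^2)/d_i, a_{i+1} = floor((a_0 + m_{i+1})/d_{i+1}):
  m_1 = 1*13 - 0 = 13, d_1 = (177 - 13^2)/1 = 8/1 = 8, a_1 = floor((13 + 13)/8) = 3.
  m_2 = 8*3 - 13 = 11, d_2 = (177 - 11^2)/8 = 56/8 = 7, a_2 = floor((13 + 11)/7) = 3.
  m_3 = 7*3 - 11 = 10, d_3 = (177 - 10^2)/7 = 77/7 = 11, a_3 = floor((13 + 10)/11) = 2.
  m_4 = 11*2 - 10 = 12, d_4 = (177 - 12^2)/11 = 33/11 = 3, a_4 = floor((13 + 12)/3) = 8.
  m_5 = 3*8 - 12 = 12, d_5 = (177 - 12^2)/3 = 33/3 = 11, a_5 = floor((13 + 12)/11) = 2.
  m_6 = 11*2 - 12 = 10, d_6 = (177 - 10^2)/11 = 77/11 = 7, a_6 = floor((13 + 10)/7) = 3.
  m_7 = 7*3 - 10 = 11, d_7 = (177 - 11^2)/7 = 56/7 = 8, a_7 = floor((13 + 11)/8) = 3.
  m_8 = 8*3 - 11 = 13, d_8 = (177 - 13^2)/8 = 8/8 = 1, a_8 = floor((13 + 13)/1) = 26.
  m_9 = 1*26 - 13 = 13, d_9 = (177 - 13^2)/1 = 8/1 = 8: (m_9, d_9) = (m_1, d_1) = (13, 8), so from here the quotients repeat a_1, ..., a_8; the period length is 8.
Hence the expansion of sqrt(177) is a_0 = 13 followed by the repeating block 3, 3, 2, 8, 2, 3, 3, 26 (period 8).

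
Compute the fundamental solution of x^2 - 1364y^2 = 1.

(x, y) = (10626551, 287730)

First expand sqrt(1364) as a continued fraction. With x_i = (sqrt(1364) + m_i)/d_i and (m_0, d_0) = (0, 1): a_0 = floor(sqrt(1364)) = 36, since 36^2 = 1296 <= 1364 < 1369 = 37^2.
Iterate m_{i+1} = d_i*a_i - m_i, d_{i+1} = (1364 - m_{i+1}^2)/d_i, a_{i+1} = floor((a_0 + m_{i+1})/d_{i+1}):
  m_1 = 1*36 - 0 = 36, d_1 = (1364 - 36^2)/1 = 68/1 = 68, a_1 = floor((36 + 36)/68) = 1.
  m_2 = 68*1 - 36 = 32, d_2 = (1364 - 32^2)/68 = 340/68 = 5, a_2 = floor((36 + 32)/5) = 13.
  m_3 = 5*13 - 32 = 33, d_3 = (1364 - 33^2)/5 = 275/5 = 55, a_3 = floor((36 + 33)/55) = 1.
  m_4 = 55*1 - 33 = 22, d_4 = (1364 - 22^2)/55 = 880/55 = 16, a_4 = floor((36 + 22)/16) = 3.
  m_5 = 16*3 - 22 = 26, d_5 = (1364 - 26^2)/16 = 688/16 = 43, a_5 = floor((36 + 26)/43) = 1.
  m_6 = 43*1 - 26 = 17, d_6 = (1364 - 17^2)/43 = 1075/43 = 25, a_6 = floor((36 + 17)/25) = 2.
  m_7 = 25*2 - 17 = 33, d_7 = (1364 - 33^2)/25 = 275/25 = 11, a_7 = floor((36 + 33)/11) = 6.
  m_8 = 11*6 - 33 = 33, d_8 = (1364 - 33^2)/11 = 275/11 = 25, a_8 = floor((36 + 33)/25) = 2.
  m_9 = 25*2 - 33 = 17, d_9 = (1364 - 17^2)/25 = 1075/25 = 43, a_9 = floor((36 + 17)/43) = 1.
  m_10 = 43*1 - 17 = 26, d_10 = (1364 - 26^2)/43 = 688/43 = 16, a_10 = floor((36 + 26)/16) = 3.
  m_11 = 16*3 - 26 = 22, d_11 = (1364 - 22^2)/16 = 880/16 = 55, a_11 = floor((36 + 22)/55) = 1.
  m_12 = 55*1 - 22 = 33, d_12 = (1364 - 33^2)/55 = 275/55 = 5, a_12 = floor((36 + 33)/5) = 13.
  m_13 = 5*13 - 33 = 32, d_13 = (1364 - 32^2)/5 = 340/5 = 68, a_13 = floor((36 + 32)/68) = 1.
  m_14 = 68*1 - 32 = 36, d_14 = (1364 - 36^2)/68 = 68/68 = 1, a_14 = floor((36 + 36)/1) = 72.
  m_15 = 1*72 - 36 = 36, d_15 = (1364 - 36^2)/1 = 68/1 = 68: (m_15, d_15) = (m_1, d_1) = (36, 68), so from here the quotients repeat a_1, ..., a_14; the period length is 14.
So sqrt(1364) = [36; (1, 13, 1, 3, 1, 2, 6, 2, 1, 3, 1, 13, 1, 72)] with period length k = 14.
k is even, so the fundamental solution of x^2 - 1364y^2 = 1 is (p_{k-1}, q_{k-1}) = (p_13, q_13); compute convergents through index 13.
Convergents (p_i = a_i*p_{i-1} + p_{i-2}, q_i = a_i*q_{i-1} + q_{i-2} with p_{-2}=0, p_{-1}=1, q_{-2}=1, q_{-1}=0):
  i=0: a_0=36, p_0 = 36*1 + 0 = 36, q_0 = 36*0 + 1 = 1.
  i=1: a_1=1, p_1 = 1*36 + 1 = 37, q_1 = 1*1 + 0 = 1.
  i=2: a_2=13, p_2 = 13*37 + 36 = 517, q_2 = 13*1 + 1 = 14.
  i=3: a_3=1, p_3 = 1*517 + 37 = 554, q_3 = 1*14 + 1 = 15.
  i=4: a_4=3, p_4 = 3*554 + 517 = 2179, q_4 = 3*15 + 14 = 59.
  i=5: a_5=1, p_5 = 1*2179 + 554 = 2733, q_5 = 1*59 + 15 = 74.
  i=6: a_6=2, p_6 = 2*2733 + 2179 = 7645, q_6 = 2*74 + 59 = 207.
  i=7: a_7=6, p_7 = 6*7645 + 2733 = 48603, q_7 = 6*207 + 74 = 1316.
  i=8: a_8=2, p_8 = 2*48603 + 7645 = 104851, q_8 = 2*1316 + 207 = 2839.
  i=9: a_9=1, p_9 = 1*104851 + 48603 = 153454, q_9 = 1*2839 + 1316 = 4155.
  i=10: a_10=3, p_10 = 3*153454 + 104851 = 565213, q_10 = 3*4155 + 2839 = 15304.
  i=11: a_11=1, p_11 = 1*565213 + 153454 = 718667, q_11 = 1*15304 + 4155 = 19459.
  i=12: a_12=13, p_12 = 13*718667 + 565213 = 9907884, q_12 = 13*19459 + 15304 = 268271.
  i=13: a_13=1, p_13 = 1*9907884 + 718667 = 10626551, q_13 = 1*268271 + 19459 = 287730.
Check: 10626551^2 - 1364*287730^2 = 112923586155601 - 112923586155600 = 1, so (x, y) = (10626551, 287730) solves the equation, and by the theorem it is the least positive solution.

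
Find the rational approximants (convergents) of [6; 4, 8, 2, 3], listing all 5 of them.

6/1, 25/4, 206/33, 437/70, 1517/243

Using the convergent recurrence p_i = a_i*p_{i-1} + p_{i-2}, q_i = a_i*q_{i-1} + q_{i-2} with p_{-2}=0, p_{-1}=1, q_{-2}=1, q_{-1}=0:
  i=0: a_0=6, p_0 = 6*1 + 0 = 6, q_0 = 6*0 + 1 = 1.
  i=1: a_1=4, p_1 = 4*6 + 1 = 25, q_1 = 4*1 + 0 = 4.
  i=2: a_2=8, p_2 = 8*25 + 6 = 206, q_2 = 8*4 + 1 = 33.
  i=3: a_3=2, p_3 = 2*206 + 25 = 437, q_3 = 2*33 + 4 = 70.
  i=4: a_4=3, p_4 = 3*437 + 206 = 1517, q_4 = 3*70 + 33 = 243.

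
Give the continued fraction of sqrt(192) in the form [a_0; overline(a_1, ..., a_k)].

Write x_i = (sqrt(192) + m_i)/d_i with (m_0, d_0) = (0, 1). a_0 = floor(sqrt(192)) = 13, since 13^2 = 169 <= 192 < 196 = 14^2.
Iterate m_{i+1} = d_i*a_i - m_i, d_{i+1} = (192 - m_{i+1}^2)/d_i, a_{i+1} = floor((a_0 + m_{i+1})/d_{i+1}):
  m_1 = 1*13 - 0 = 13, d_1 = (192 - 13^2)/1 = 23/1 = 23, a_1 = floor((13 + 13)/23) = 1.
  m_2 = 23*1 - 13 = 10, d_2 = (192 - 10^2)/23 = 92/23 = 4, a_2 = floor((13 + 10)/4) = 5.
  m_3 = 4*5 - 10 = 10, d_3 = (192 - 10^2)/4 = 92/4 = 23, a_3 = floor((13 + 10)/23) = 1.
  m_4 = 23*1 - 10 = 13, d_4 = (192 - 13^2)/23 = 23/23 = 1, a_4 = floor((13 + 13)/1) = 26.
  m_5 = 1*26 - 13 = 13, d_5 = (192 - 13^2)/1 = 23/1 = 23: (m_5, d_5) = (m_1, d_1) = (13, 23), so from here the quotients repeat a_1, ..., a_4; the period length is 4.
Hence the expansion of sqrt(192) is a_0 = 13 followed by the repeating block 1, 5, 1, 26 (period 4).

[13; overline(1, 5, 1, 26)]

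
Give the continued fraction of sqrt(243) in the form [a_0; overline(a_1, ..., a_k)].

Write x_i = (sqrt(243) + m_i)/d_i with (m_0, d_0) = (0, 1). a_0 = floor(sqrt(243)) = 15, since 15^2 = 225 <= 243 < 256 = 16^2.
Iterate m_{i+1} = d_i*a_i - m_i, d_{i+1} = (243 - m_{i+1}^2)/d_i, a_{i+1} = floor((a_0 + m_{i+1})/d_{i+1}):
  m_1 = 1*15 - 0 = 15, d_1 = (243 - 15^2)/1 = 18/1 = 18, a_1 = floor((15 + 15)/18) = 1.
  m_2 = 18*1 - 15 = 3, d_2 = (243 - 3^2)/18 = 234/18 = 13, a_2 = floor((15 + 3)/13) = 1.
  m_3 = 13*1 - 3 = 10, d_3 = (243 - 10^2)/13 = 143/13 = 11, a_3 = floor((15 + 10)/11) = 2.
  m_4 = 11*2 - 10 = 12, d_4 = (243 - 12^2)/11 = 99/11 = 9, a_4 = floor((15 + 12)/9) = 3.
  m_5 = 9*3 - 12 = 15, d_5 = (243 - 15^2)/9 = 18/9 = 2, a_5 = floor((15 + 15)/2) = 15.
  m_6 = 2*15 - 15 = 15, d_6 = (243 - 15^2)/2 = 18/2 = 9, a_6 = floor((15 + 15)/9) = 3.
  m_7 = 9*3 - 15 = 12, d_7 = (243 - 12^2)/9 = 99/9 = 11, a_7 = floor((15 + 12)/11) = 2.
  m_8 = 11*2 - 12 = 10, d_8 = (243 - 10^2)/11 = 143/11 = 13, a_8 = floor((15 + 10)/13) = 1.
  m_9 = 13*1 - 10 = 3, d_9 = (243 - 3^2)/13 = 234/13 = 18, a_9 = floor((15 + 3)/18) = 1.
  m_10 = 18*1 - 3 = 15, d_10 = (243 - 15^2)/18 = 18/18 = 1, a_10 = floor((15 + 15)/1) = 30.
  m_11 = 1*30 - 15 = 15, d_11 = (243 - 15^2)/1 = 18/1 = 18: (m_11, d_11) = (m_1, d_1) = (15, 18), so from here the quotients repeat a_1, ..., a_10; the period length is 10.
Hence the expansion of sqrt(243) is a_0 = 15 followed by the repeating block 1, 1, 2, 3, 15, 3, 2, 1, 1, 30 (period 10).

[15; overline(1, 1, 2, 3, 15, 3, 2, 1, 1, 30)]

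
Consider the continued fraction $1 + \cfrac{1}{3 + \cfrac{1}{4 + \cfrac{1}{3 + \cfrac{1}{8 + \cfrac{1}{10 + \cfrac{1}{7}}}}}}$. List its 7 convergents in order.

Using the convergent recurrence p_i = a_i*p_{i-1} + p_{i-2}, q_i = a_i*q_{i-1} + q_{i-2} with p_{-2}=0, p_{-1}=1, q_{-2}=1, q_{-1}=0:
  i=0: a_0=1, p_0 = 1*1 + 0 = 1, q_0 = 1*0 + 1 = 1.
  i=1: a_1=3, p_1 = 3*1 + 1 = 4, q_1 = 3*1 + 0 = 3.
  i=2: a_2=4, p_2 = 4*4 + 1 = 17, q_2 = 4*3 + 1 = 13.
  i=3: a_3=3, p_3 = 3*17 + 4 = 55, q_3 = 3*13 + 3 = 42.
  i=4: a_4=8, p_4 = 8*55 + 17 = 457, q_4 = 8*42 + 13 = 349.
  i=5: a_5=10, p_5 = 10*457 + 55 = 4625, q_5 = 10*349 + 42 = 3532.
  i=6: a_6=7, p_6 = 7*4625 + 457 = 32832, q_6 = 7*3532 + 349 = 25073.

1/1, 4/3, 17/13, 55/42, 457/349, 4625/3532, 32832/25073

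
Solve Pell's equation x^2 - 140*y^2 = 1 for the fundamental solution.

(x, y) = (71, 6)

First expand sqrt(140) as a continued fraction. With x_i = (sqrt(140) + m_i)/d_i and (m_0, d_0) = (0, 1): a_0 = floor(sqrt(140)) = 11, since 11^2 = 121 <= 140 < 144 = 12^2.
Iterate m_{i+1} = d_i*a_i - m_i, d_{i+1} = (140 - m_{i+1}^2)/d_i, a_{i+1} = floor((a_0 + m_{i+1})/d_{i+1}):
  m_1 = 1*11 - 0 = 11, d_1 = (140 - 11^2)/1 = 19/1 = 19, a_1 = floor((11 + 11)/19) = 1.
  m_2 = 19*1 - 11 = 8, d_2 = (140 - 8^2)/19 = 76/19 = 4, a_2 = floor((11 + 8)/4) = 4.
  m_3 = 4*4 - 8 = 8, d_3 = (140 - 8^2)/4 = 76/4 = 19, a_3 = floor((11 + 8)/19) = 1.
  m_4 = 19*1 - 8 = 11, d_4 = (140 - 11^2)/19 = 19/19 = 1, a_4 = floor((11 + 11)/1) = 22.
  m_5 = 1*22 - 11 = 11, d_5 = (140 - 11^2)/1 = 19/1 = 19: (m_5, d_5) = (m_1, d_1) = (11, 19), so from here the quotients repeat a_1, ..., a_4; the period length is 4.
So sqrt(140) = [11; (1, 4, 1, 22)] with period length k = 4.
k is even, so the fundamental solution of x^2 - 140y^2 = 1 is (p_{k-1}, q_{k-1}) = (p_3, q_3); compute convergents through index 3.
Convergents (p_i = a_i*p_{i-1} + p_{i-2}, q_i = a_i*q_{i-1} + q_{i-2} with p_{-2}=0, p_{-1}=1, q_{-2}=1, q_{-1}=0):
  i=0: a_0=11, p_0 = 11*1 + 0 = 11, q_0 = 11*0 + 1 = 1.
  i=1: a_1=1, p_1 = 1*11 + 1 = 12, q_1 = 1*1 + 0 = 1.
  i=2: a_2=4, p_2 = 4*12 + 11 = 59, q_2 = 4*1 + 1 = 5.
  i=3: a_3=1, p_3 = 1*59 + 12 = 71, q_3 = 1*5 + 1 = 6.
Check: 71^2 - 140*6^2 = 5041 - 5040 = 1, so (x, y) = (71, 6) solves the equation, and by the theorem it is the least positive solution.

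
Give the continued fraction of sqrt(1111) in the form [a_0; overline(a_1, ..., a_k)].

[33; overline(3, 66)]

Write x_i = (sqrt(1111) + m_i)/d_i with (m_0, d_0) = (0, 1). a_0 = floor(sqrt(1111)) = 33, since 33^2 = 1089 <= 1111 < 1156 = 34^2.
Iterate m_{i+1} = d_i*a_i - m_i, d_{i+1} = (1111 - m_{i+1}^2)/d_i, a_{i+1} = floor((a_0 + m_{i+1})/d_{i+1}):
  m_1 = 1*33 - 0 = 33, d_1 = (1111 - 33^2)/1 = 22/1 = 22, a_1 = floor((33 + 33)/22) = 3.
  m_2 = 22*3 - 33 = 33, d_2 = (1111 - 33^2)/22 = 22/22 = 1, a_2 = floor((33 + 33)/1) = 66.
  m_3 = 1*66 - 33 = 33, d_3 = (1111 - 33^2)/1 = 22/1 = 22: (m_3, d_3) = (m_1, d_1) = (33, 22), so from here the quotients repeat a_1, a_2; the period length is 2.
Hence the expansion of sqrt(1111) is a_0 = 33 followed by the repeating block 3, 66 (period 2).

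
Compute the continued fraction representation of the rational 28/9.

Run the Euclidean algorithm on 28 and 9; the successive quotients are the partial quotients a_0, a_1, ... (each step inverts the fractional part left over by the previous one):
  28 = 3*9 + 1, so a_0 = 3.
  9 = 9*1 + 0, so a_1 = 9.
The remainder reaches 0 after 2 divisions, so the expansion has 2 partial quotients, read off in order.

[3; 9]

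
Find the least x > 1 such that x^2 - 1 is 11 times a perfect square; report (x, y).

First expand sqrt(11) as a continued fraction. With x_i = (sqrt(11) + m_i)/d_i and (m_0, d_0) = (0, 1): a_0 = floor(sqrt(11)) = 3, since 3^2 = 9 <= 11 < 16 = 4^2.
Iterate m_{i+1} = d_i*a_i - m_i, d_{i+1} = (11 - m_{i+1}^2)/d_i, a_{i+1} = floor((a_0 + m_{i+1})/d_{i+1}):
  m_1 = 1*3 - 0 = 3, d_1 = (11 - 3^2)/1 = 2/1 = 2, a_1 = floor((3 + 3)/2) = 3.
  m_2 = 2*3 - 3 = 3, d_2 = (11 - 3^2)/2 = 2/2 = 1, a_2 = floor((3 + 3)/1) = 6.
  m_3 = 1*6 - 3 = 3, d_3 = (11 - 3^2)/1 = 2/1 = 2: (m_3, d_3) = (m_1, d_1) = (3, 2), so from here the quotients repeat a_1, a_2; the period length is 2.
So sqrt(11) = [3; (3, 6)] with period length k = 2.
k is even, so the fundamental solution of x^2 - 11y^2 = 1 is (p_{k-1}, q_{k-1}) = (p_1, q_1); compute convergents through index 1.
Convergents (p_i = a_i*p_{i-1} + p_{i-2}, q_i = a_i*q_{i-1} + q_{i-2} with p_{-2}=0, p_{-1}=1, q_{-2}=1, q_{-1}=0):
  i=0: a_0=3, p_0 = 3*1 + 0 = 3, q_0 = 3*0 + 1 = 1.
  i=1: a_1=3, p_1 = 3*3 + 1 = 10, q_1 = 3*1 + 0 = 3.
Check: 10^2 - 11*3^2 = 100 - 99 = 1, so (x, y) = (10, 3) solves the equation, and by the theorem it is the least positive solution.

(x, y) = (10, 3)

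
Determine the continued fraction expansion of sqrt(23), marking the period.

[4; (1, 3, 1, 8)]

Write x_i = (sqrt(23) + m_i)/d_i with (m_0, d_0) = (0, 1). a_0 = floor(sqrt(23)) = 4, since 4^2 = 16 <= 23 < 25 = 5^2.
Iterate m_{i+1} = d_i*a_i - m_i, d_{i+1} = (23 - m_{i+1}^2)/d_i, a_{i+1} = floor((a_0 + m_{i+1})/d_{i+1}):
  m_1 = 1*4 - 0 = 4, d_1 = (23 - 4^2)/1 = 7/1 = 7, a_1 = floor((4 + 4)/7) = 1.
  m_2 = 7*1 - 4 = 3, d_2 = (23 - 3^2)/7 = 14/7 = 2, a_2 = floor((4 + 3)/2) = 3.
  m_3 = 2*3 - 3 = 3, d_3 = (23 - 3^2)/2 = 14/2 = 7, a_3 = floor((4 + 3)/7) = 1.
  m_4 = 7*1 - 3 = 4, d_4 = (23 - 4^2)/7 = 7/7 = 1, a_4 = floor((4 + 4)/1) = 8.
  m_5 = 1*8 - 4 = 4, d_5 = (23 - 4^2)/1 = 7/1 = 7: (m_5, d_5) = (m_1, d_1) = (4, 7), so from here the quotients repeat a_1, ..., a_4; the period length is 4.
Hence the expansion of sqrt(23) is a_0 = 4 followed by the repeating block 1, 3, 1, 8 (period 4).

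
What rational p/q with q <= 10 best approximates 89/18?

49/10

Expand x = 89/18 as a continued fraction with the Euclidean algorithm:
  89 = 4*18 + 17, so a_0 = 4.
  18 = 1*17 + 1, so a_1 = 1.
  17 = 17*1 + 0, so a_2 = 17.
so x = [4; 1, 17].
Convergents (p_i = a_i*p_{i-1} + p_{i-2}, q_i = a_i*q_{i-1} + q_{i-2} with p_{-2}=0, p_{-1}=1, q_{-2}=1, q_{-1}=0), until the denominator exceeds 10:
  i=0: a_0=4, p_0 = 4*1 + 0 = 4, q_0 = 4*0 + 1 = 1.
  i=1: a_1=1, p_1 = 1*4 + 1 = 5, q_1 = 1*1 + 0 = 1.
  i=2: a_2=17, p_2 = 17*5 + 4 = 89, q_2 = 17*1 + 1 = 18.
q_2 = 18 > 10, so the last convergent with denominator <= 10 is p_1/q_1 = 5/1.
The closest fraction with denominator <= 10 is either p_1/q_1 or the intermediate fraction (k*p_1 + p_0)/(k*q_1 + q_0) with the largest k >= 1 whose denominator stays <= 10; these approach x as k grows, and every other convergent or intermediate fraction in range is farther away.
Largest k: floor((10 - q_0)/q_1) = floor((10 - 1)/1) = 9.
That gives (9*5 + 4)/(9*1 + 1) = 49/10.
Compare the errors: |x - 5/1| = |89*1 - 5*18|/(18*1) = 1/18, and |x - 49/10| = |89*10 - 49*18|/(18*10) = 8/180.
Cross-multiplying, 8*18 = 144 < 180 = 1*180, so 8/180 is smaller: the intermediate fraction 49/10 is closer to x than 5/1.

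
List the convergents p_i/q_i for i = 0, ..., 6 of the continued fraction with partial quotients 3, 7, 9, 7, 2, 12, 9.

3/1, 22/7, 201/64, 1429/455, 3059/974, 38137/12143, 346292/110261

Using the convergent recurrence p_i = a_i*p_{i-1} + p_{i-2}, q_i = a_i*q_{i-1} + q_{i-2} with p_{-2}=0, p_{-1}=1, q_{-2}=1, q_{-1}=0:
  i=0: a_0=3, p_0 = 3*1 + 0 = 3, q_0 = 3*0 + 1 = 1.
  i=1: a_1=7, p_1 = 7*3 + 1 = 22, q_1 = 7*1 + 0 = 7.
  i=2: a_2=9, p_2 = 9*22 + 3 = 201, q_2 = 9*7 + 1 = 64.
  i=3: a_3=7, p_3 = 7*201 + 22 = 1429, q_3 = 7*64 + 7 = 455.
  i=4: a_4=2, p_4 = 2*1429 + 201 = 3059, q_4 = 2*455 + 64 = 974.
  i=5: a_5=12, p_5 = 12*3059 + 1429 = 38137, q_5 = 12*974 + 455 = 12143.
  i=6: a_6=9, p_6 = 9*38137 + 3059 = 346292, q_6 = 9*12143 + 974 = 110261.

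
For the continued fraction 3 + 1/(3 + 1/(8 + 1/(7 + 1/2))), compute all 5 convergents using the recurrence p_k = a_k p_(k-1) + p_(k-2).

Using the convergent recurrence p_i = a_i*p_{i-1} + p_{i-2}, q_i = a_i*q_{i-1} + q_{i-2} with p_{-2}=0, p_{-1}=1, q_{-2}=1, q_{-1}=0:
  i=0: a_0=3, p_0 = 3*1 + 0 = 3, q_0 = 3*0 + 1 = 1.
  i=1: a_1=3, p_1 = 3*3 + 1 = 10, q_1 = 3*1 + 0 = 3.
  i=2: a_2=8, p_2 = 8*10 + 3 = 83, q_2 = 8*3 + 1 = 25.
  i=3: a_3=7, p_3 = 7*83 + 10 = 591, q_3 = 7*25 + 3 = 178.
  i=4: a_4=2, p_4 = 2*591 + 83 = 1265, q_4 = 2*178 + 25 = 381.

3/1, 10/3, 83/25, 591/178, 1265/381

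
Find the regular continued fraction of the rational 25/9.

[2; 1, 3, 2]

Run the Euclidean algorithm on 25 and 9; the successive quotients are the partial quotients a_0, a_1, ... (each step inverts the fractional part left over by the previous one):
  25 = 2*9 + 7, so a_0 = 2.
  9 = 1*7 + 2, so a_1 = 1.
  7 = 3*2 + 1, so a_2 = 3.
  2 = 2*1 + 0, so a_3 = 2.
The remainder reaches 0 after 4 divisions, so the expansion has 4 partial quotients, read off in order.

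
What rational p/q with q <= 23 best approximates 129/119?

13/12

Expand x = 129/119 as a continued fraction with the Euclidean algorithm:
  129 = 1*119 + 10, so a_0 = 1.
  119 = 11*10 + 9, so a_1 = 11.
  10 = 1*9 + 1, so a_2 = 1.
  9 = 9*1 + 0, so a_3 = 9.
so x = [1; 11, 1, 9].
Convergents (p_i = a_i*p_{i-1} + p_{i-2}, q_i = a_i*q_{i-1} + q_{i-2} with p_{-2}=0, p_{-1}=1, q_{-2}=1, q_{-1}=0), until the denominator exceeds 23:
  i=0: a_0=1, p_0 = 1*1 + 0 = 1, q_0 = 1*0 + 1 = 1.
  i=1: a_1=11, p_1 = 11*1 + 1 = 12, q_1 = 11*1 + 0 = 11.
  i=2: a_2=1, p_2 = 1*12 + 1 = 13, q_2 = 1*11 + 1 = 12.
  i=3: a_3=9, p_3 = 9*13 + 12 = 129, q_3 = 9*12 + 11 = 119.
q_3 = 119 > 23, so the last convergent with denominator <= 23 is p_2/q_2 = 13/12.
The closest fraction with denominator <= 23 is either p_2/q_2 or the intermediate fraction (k*p_2 + p_1)/(k*q_2 + q_1) with the largest k >= 1 whose denominator stays <= 23; these approach x as k grows, and every other convergent or intermediate fraction in range is farther away.
Largest k: floor((23 - q_1)/q_2) = floor((23 - 11)/12) = 1.
That gives (1*13 + 12)/(1*12 + 11) = 25/23.
Compare the errors: |x - 13/12| = |129*12 - 13*119|/(119*12) = 1/1428, and |x - 25/23| = |129*23 - 25*119|/(119*23) = 8/2737.
Cross-multiplying, 1*2737 = 2737 < 11424 = 8*1428, so 1/1428 is smaller: the convergent 13/12 is closer to x than 25/23.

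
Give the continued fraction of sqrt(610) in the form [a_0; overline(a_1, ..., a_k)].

[24; overline(1, 2, 3, 5, 5, 3, 2, 1, 48)]

Write x_i = (sqrt(610) + m_i)/d_i with (m_0, d_0) = (0, 1). a_0 = floor(sqrt(610)) = 24, since 24^2 = 576 <= 610 < 625 = 25^2.
Iterate m_{i+1} = d_i*a_i - m_i, d_{i+1} = (610 - m_{i+1}^2)/d_i, a_{i+1} = floor((a_0 + m_{i+1})/d_{i+1}):
  m_1 = 1*24 - 0 = 24, d_1 = (610 - 24^2)/1 = 34/1 = 34, a_1 = floor((24 + 24)/34) = 1.
  m_2 = 34*1 - 24 = 10, d_2 = (610 - 10^2)/34 = 510/34 = 15, a_2 = floor((24 + 10)/15) = 2.
  m_3 = 15*2 - 10 = 20, d_3 = (610 - 20^2)/15 = 210/15 = 14, a_3 = floor((24 + 20)/14) = 3.
  m_4 = 14*3 - 20 = 22, d_4 = (610 - 22^2)/14 = 126/14 = 9, a_4 = floor((24 + 22)/9) = 5.
  m_5 = 9*5 - 22 = 23, d_5 = (610 - 23^2)/9 = 81/9 = 9, a_5 = floor((24 + 23)/9) = 5.
  m_6 = 9*5 - 23 = 22, d_6 = (610 - 22^2)/9 = 126/9 = 14, a_6 = floor((24 + 22)/14) = 3.
  m_7 = 14*3 - 22 = 20, d_7 = (610 - 20^2)/14 = 210/14 = 15, a_7 = floor((24 + 20)/15) = 2.
  m_8 = 15*2 - 20 = 10, d_8 = (610 - 10^2)/15 = 510/15 = 34, a_8 = floor((24 + 10)/34) = 1.
  m_9 = 34*1 - 10 = 24, d_9 = (610 - 24^2)/34 = 34/34 = 1, a_9 = floor((24 + 24)/1) = 48.
  m_10 = 1*48 - 24 = 24, d_10 = (610 - 24^2)/1 = 34/1 = 34: (m_10, d_10) = (m_1, d_1) = (24, 34), so from here the quotients repeat a_1, ..., a_9; the period length is 9.
Hence the expansion of sqrt(610) is a_0 = 24 followed by the repeating block 1, 2, 3, 5, 5, 3, 2, 1, 48 (period 9).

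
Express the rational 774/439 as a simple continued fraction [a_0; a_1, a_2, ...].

[1; 1, 3, 4, 1, 1, 11]

Run the Euclidean algorithm on 774 and 439; the successive quotients are the partial quotients a_0, a_1, ... (each step inverts the fractional part left over by the previous one):
  774 = 1*439 + 335, so a_0 = 1.
  439 = 1*335 + 104, so a_1 = 1.
  335 = 3*104 + 23, so a_2 = 3.
  104 = 4*23 + 12, so a_3 = 4.
  23 = 1*12 + 11, so a_4 = 1.
  12 = 1*11 + 1, so a_5 = 1.
  11 = 11*1 + 0, so a_6 = 11.
The remainder reaches 0 after 7 divisions, so the expansion has 7 partial quotients, read off in order.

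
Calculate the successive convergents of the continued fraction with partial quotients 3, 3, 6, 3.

Using the convergent recurrence p_i = a_i*p_{i-1} + p_{i-2}, q_i = a_i*q_{i-1} + q_{i-2} with p_{-2}=0, p_{-1}=1, q_{-2}=1, q_{-1}=0:
  i=0: a_0=3, p_0 = 3*1 + 0 = 3, q_0 = 3*0 + 1 = 1.
  i=1: a_1=3, p_1 = 3*3 + 1 = 10, q_1 = 3*1 + 0 = 3.
  i=2: a_2=6, p_2 = 6*10 + 3 = 63, q_2 = 6*3 + 1 = 19.
  i=3: a_3=3, p_3 = 3*63 + 10 = 199, q_3 = 3*19 + 3 = 60.

3/1, 10/3, 63/19, 199/60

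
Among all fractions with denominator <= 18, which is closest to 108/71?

26/17

Expand x = 108/71 as a continued fraction with the Euclidean algorithm:
  108 = 1*71 + 37, so a_0 = 1.
  71 = 1*37 + 34, so a_1 = 1.
  37 = 1*34 + 3, so a_2 = 1.
  34 = 11*3 + 1, so a_3 = 11.
  3 = 3*1 + 0, so a_4 = 3.
so x = [1; 1, 1, 11, 3].
Convergents (p_i = a_i*p_{i-1} + p_{i-2}, q_i = a_i*q_{i-1} + q_{i-2} with p_{-2}=0, p_{-1}=1, q_{-2}=1, q_{-1}=0), until the denominator exceeds 18:
  i=0: a_0=1, p_0 = 1*1 + 0 = 1, q_0 = 1*0 + 1 = 1.
  i=1: a_1=1, p_1 = 1*1 + 1 = 2, q_1 = 1*1 + 0 = 1.
  i=2: a_2=1, p_2 = 1*2 + 1 = 3, q_2 = 1*1 + 1 = 2.
  i=3: a_3=11, p_3 = 11*3 + 2 = 35, q_3 = 11*2 + 1 = 23.
q_3 = 23 > 18, so the last convergent with denominator <= 18 is p_2/q_2 = 3/2.
The closest fraction with denominator <= 18 is either p_2/q_2 or the intermediate fraction (k*p_2 + p_1)/(k*q_2 + q_1) with the largest k >= 1 whose denominator stays <= 18; these approach x as k grows, and every other convergent or intermediate fraction in range is farther away.
Largest k: floor((18 - q_1)/q_2) = floor((18 - 1)/2) = 8.
That gives (8*3 + 2)/(8*2 + 1) = 26/17.
Compare the errors: |x - 3/2| = |108*2 - 3*71|/(71*2) = 3/142, and |x - 26/17| = |108*17 - 26*71|/(71*17) = 10/1207.
Cross-multiplying, 10*142 = 1420 < 3621 = 3*1207, so 10/1207 is smaller: the intermediate fraction 26/17 is closer to x than 3/2.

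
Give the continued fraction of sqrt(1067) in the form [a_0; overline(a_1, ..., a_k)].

Write x_i = (sqrt(1067) + m_i)/d_i with (m_0, d_0) = (0, 1). a_0 = floor(sqrt(1067)) = 32, since 32^2 = 1024 <= 1067 < 1089 = 33^2.
Iterate m_{i+1} = d_i*a_i - m_i, d_{i+1} = (1067 - m_{i+1}^2)/d_i, a_{i+1} = floor((a_0 + m_{i+1})/d_{i+1}):
  m_1 = 1*32 - 0 = 32, d_1 = (1067 - 32^2)/1 = 43/1 = 43, a_1 = floor((32 + 32)/43) = 1.
  m_2 = 43*1 - 32 = 11, d_2 = (1067 - 11^2)/43 = 946/43 = 22, a_2 = floor((32 + 11)/22) = 1.
  m_3 = 22*1 - 11 = 11, d_3 = (1067 - 11^2)/22 = 946/22 = 43, a_3 = floor((32 + 11)/43) = 1.
  m_4 = 43*1 - 11 = 32, d_4 = (1067 - 32^2)/43 = 43/43 = 1, a_4 = floor((32 + 32)/1) = 64.
  m_5 = 1*64 - 32 = 32, d_5 = (1067 - 32^2)/1 = 43/1 = 43: (m_5, d_5) = (m_1, d_1) = (32, 43), so from here the quotients repeat a_1, ..., a_4; the period length is 4.
Hence the expansion of sqrt(1067) is a_0 = 32 followed by the repeating block 1, 1, 1, 64 (period 4).

[32; overline(1, 1, 1, 64)]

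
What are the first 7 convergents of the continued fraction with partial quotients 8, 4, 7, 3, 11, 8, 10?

Using the convergent recurrence p_i = a_i*p_{i-1} + p_{i-2}, q_i = a_i*q_{i-1} + q_{i-2} with p_{-2}=0, p_{-1}=1, q_{-2}=1, q_{-1}=0:
  i=0: a_0=8, p_0 = 8*1 + 0 = 8, q_0 = 8*0 + 1 = 1.
  i=1: a_1=4, p_1 = 4*8 + 1 = 33, q_1 = 4*1 + 0 = 4.
  i=2: a_2=7, p_2 = 7*33 + 8 = 239, q_2 = 7*4 + 1 = 29.
  i=3: a_3=3, p_3 = 3*239 + 33 = 750, q_3 = 3*29 + 4 = 91.
  i=4: a_4=11, p_4 = 11*750 + 239 = 8489, q_4 = 11*91 + 29 = 1030.
  i=5: a_5=8, p_5 = 8*8489 + 750 = 68662, q_5 = 8*1030 + 91 = 8331.
  i=6: a_6=10, p_6 = 10*68662 + 8489 = 695109, q_6 = 10*8331 + 1030 = 84340.

8/1, 33/4, 239/29, 750/91, 8489/1030, 68662/8331, 695109/84340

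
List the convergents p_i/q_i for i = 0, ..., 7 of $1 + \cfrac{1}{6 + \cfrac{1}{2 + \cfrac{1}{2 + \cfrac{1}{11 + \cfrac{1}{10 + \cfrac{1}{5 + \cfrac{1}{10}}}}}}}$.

Using the convergent recurrence p_i = a_i*p_{i-1} + p_{i-2}, q_i = a_i*q_{i-1} + q_{i-2} with p_{-2}=0, p_{-1}=1, q_{-2}=1, q_{-1}=0:
  i=0: a_0=1, p_0 = 1*1 + 0 = 1, q_0 = 1*0 + 1 = 1.
  i=1: a_1=6, p_1 = 6*1 + 1 = 7, q_1 = 6*1 + 0 = 6.
  i=2: a_2=2, p_2 = 2*7 + 1 = 15, q_2 = 2*6 + 1 = 13.
  i=3: a_3=2, p_3 = 2*15 + 7 = 37, q_3 = 2*13 + 6 = 32.
  i=4: a_4=11, p_4 = 11*37 + 15 = 422, q_4 = 11*32 + 13 = 365.
  i=5: a_5=10, p_5 = 10*422 + 37 = 4257, q_5 = 10*365 + 32 = 3682.
  i=6: a_6=5, p_6 = 5*4257 + 422 = 21707, q_6 = 5*3682 + 365 = 18775.
  i=7: a_7=10, p_7 = 10*21707 + 4257 = 221327, q_7 = 10*18775 + 3682 = 191432.

1/1, 7/6, 15/13, 37/32, 422/365, 4257/3682, 21707/18775, 221327/191432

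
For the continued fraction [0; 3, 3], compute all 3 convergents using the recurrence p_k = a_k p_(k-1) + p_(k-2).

Using the convergent recurrence p_i = a_i*p_{i-1} + p_{i-2}, q_i = a_i*q_{i-1} + q_{i-2} with p_{-2}=0, p_{-1}=1, q_{-2}=1, q_{-1}=0:
  i=0: a_0=0, p_0 = 0*1 + 0 = 0, q_0 = 0*0 + 1 = 1.
  i=1: a_1=3, p_1 = 3*0 + 1 = 1, q_1 = 3*1 + 0 = 3.
  i=2: a_2=3, p_2 = 3*1 + 0 = 3, q_2 = 3*3 + 1 = 10.

0/1, 1/3, 3/10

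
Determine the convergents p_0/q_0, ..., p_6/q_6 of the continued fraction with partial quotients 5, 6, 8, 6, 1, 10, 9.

Using the convergent recurrence p_i = a_i*p_{i-1} + p_{i-2}, q_i = a_i*q_{i-1} + q_{i-2} with p_{-2}=0, p_{-1}=1, q_{-2}=1, q_{-1}=0:
  i=0: a_0=5, p_0 = 5*1 + 0 = 5, q_0 = 5*0 + 1 = 1.
  i=1: a_1=6, p_1 = 6*5 + 1 = 31, q_1 = 6*1 + 0 = 6.
  i=2: a_2=8, p_2 = 8*31 + 5 = 253, q_2 = 8*6 + 1 = 49.
  i=3: a_3=6, p_3 = 6*253 + 31 = 1549, q_3 = 6*49 + 6 = 300.
  i=4: a_4=1, p_4 = 1*1549 + 253 = 1802, q_4 = 1*300 + 49 = 349.
  i=5: a_5=10, p_5 = 10*1802 + 1549 = 19569, q_5 = 10*349 + 300 = 3790.
  i=6: a_6=9, p_6 = 9*19569 + 1802 = 177923, q_6 = 9*3790 + 349 = 34459.

5/1, 31/6, 253/49, 1549/300, 1802/349, 19569/3790, 177923/34459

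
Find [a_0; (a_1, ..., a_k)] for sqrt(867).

Write x_i = (sqrt(867) + m_i)/d_i with (m_0, d_0) = (0, 1). a_0 = floor(sqrt(867)) = 29, since 29^2 = 841 <= 867 < 900 = 30^2.
Iterate m_{i+1} = d_i*a_i - m_i, d_{i+1} = (867 - m_{i+1}^2)/d_i, a_{i+1} = floor((a_0 + m_{i+1})/d_{i+1}):
  m_1 = 1*29 - 0 = 29, d_1 = (867 - 29^2)/1 = 26/1 = 26, a_1 = floor((29 + 29)/26) = 2.
  m_2 = 26*2 - 29 = 23, d_2 = (867 - 23^2)/26 = 338/26 = 13, a_2 = floor((29 + 23)/13) = 4.
  m_3 = 13*4 - 23 = 29, d_3 = (867 - 29^2)/13 = 26/13 = 2, a_3 = floor((29 + 29)/2) = 29.
  m_4 = 2*29 - 29 = 29, d_4 = (867 - 29^2)/2 = 26/2 = 13, a_4 = floor((29 + 29)/13) = 4.
  m_5 = 13*4 - 29 = 23, d_5 = (867 - 23^2)/13 = 338/13 = 26, a_5 = floor((29 + 23)/26) = 2.
  m_6 = 26*2 - 23 = 29, d_6 = (867 - 29^2)/26 = 26/26 = 1, a_6 = floor((29 + 29)/1) = 58.
  m_7 = 1*58 - 29 = 29, d_7 = (867 - 29^2)/1 = 26/1 = 26: (m_7, d_7) = (m_1, d_1) = (29, 26), so from here the quotients repeat a_1, ..., a_6; the period length is 6.
Hence the expansion of sqrt(867) is a_0 = 29 followed by the repeating block 2, 4, 29, 4, 2, 58 (period 6).

[29; (2, 4, 29, 4, 2, 58)]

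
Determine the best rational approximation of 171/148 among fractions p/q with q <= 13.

15/13

Expand x = 171/148 as a continued fraction with the Euclidean algorithm:
  171 = 1*148 + 23, so a_0 = 1.
  148 = 6*23 + 10, so a_1 = 6.
  23 = 2*10 + 3, so a_2 = 2.
  10 = 3*3 + 1, so a_3 = 3.
  3 = 3*1 + 0, so a_4 = 3.
so x = [1; 6, 2, 3, 3].
Convergents (p_i = a_i*p_{i-1} + p_{i-2}, q_i = a_i*q_{i-1} + q_{i-2} with p_{-2}=0, p_{-1}=1, q_{-2}=1, q_{-1}=0), until the denominator exceeds 13:
  i=0: a_0=1, p_0 = 1*1 + 0 = 1, q_0 = 1*0 + 1 = 1.
  i=1: a_1=6, p_1 = 6*1 + 1 = 7, q_1 = 6*1 + 0 = 6.
  i=2: a_2=2, p_2 = 2*7 + 1 = 15, q_2 = 2*6 + 1 = 13.
  i=3: a_3=3, p_3 = 3*15 + 7 = 52, q_3 = 3*13 + 6 = 45.
q_3 = 45 > 13, so the last convergent with denominator <= 13 is p_2/q_2 = 15/13.
The closest fraction with denominator <= 13 is either p_2/q_2 or the intermediate fraction (k*p_2 + p_1)/(k*q_2 + q_1) with the largest k >= 1 whose denominator stays <= 13; these approach x as k grows, and every other convergent or intermediate fraction in range is farther away.
Largest k: floor((13 - q_1)/q_2) = floor((13 - 6)/13) = 0.
Since k = 0, no intermediate fraction beyond p_2/q_2 has denominator <= 13, so the convergent 15/13 is the closest (its error is |171*13 - 15*148|/(148*13) = 3/1924).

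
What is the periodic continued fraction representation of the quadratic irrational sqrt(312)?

Write x_i = (sqrt(312) + m_i)/d_i with (m_0, d_0) = (0, 1). a_0 = floor(sqrt(312)) = 17, since 17^2 = 289 <= 312 < 324 = 18^2.
Iterate m_{i+1} = d_i*a_i - m_i, d_{i+1} = (312 - m_{i+1}^2)/d_i, a_{i+1} = floor((a_0 + m_{i+1})/d_{i+1}):
  m_1 = 1*17 - 0 = 17, d_1 = (312 - 17^2)/1 = 23/1 = 23, a_1 = floor((17 + 17)/23) = 1.
  m_2 = 23*1 - 17 = 6, d_2 = (312 - 6^2)/23 = 276/23 = 12, a_2 = floor((17 + 6)/12) = 1.
  m_3 = 12*1 - 6 = 6, d_3 = (312 - 6^2)/12 = 276/12 = 23, a_3 = floor((17 + 6)/23) = 1.
  m_4 = 23*1 - 6 = 17, d_4 = (312 - 17^2)/23 = 23/23 = 1, a_4 = floor((17 + 17)/1) = 34.
  m_5 = 1*34 - 17 = 17, d_5 = (312 - 17^2)/1 = 23/1 = 23: (m_5, d_5) = (m_1, d_1) = (17, 23), so from here the quotients repeat a_1, ..., a_4; the period length is 4.
Hence the expansion of sqrt(312) is a_0 = 17 followed by the repeating block 1, 1, 1, 34 (period 4).

[17; (1, 1, 1, 34)]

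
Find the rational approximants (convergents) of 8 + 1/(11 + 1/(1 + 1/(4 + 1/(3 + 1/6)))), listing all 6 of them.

Using the convergent recurrence p_i = a_i*p_{i-1} + p_{i-2}, q_i = a_i*q_{i-1} + q_{i-2} with p_{-2}=0, p_{-1}=1, q_{-2}=1, q_{-1}=0:
  i=0: a_0=8, p_0 = 8*1 + 0 = 8, q_0 = 8*0 + 1 = 1.
  i=1: a_1=11, p_1 = 11*8 + 1 = 89, q_1 = 11*1 + 0 = 11.
  i=2: a_2=1, p_2 = 1*89 + 8 = 97, q_2 = 1*11 + 1 = 12.
  i=3: a_3=4, p_3 = 4*97 + 89 = 477, q_3 = 4*12 + 11 = 59.
  i=4: a_4=3, p_4 = 3*477 + 97 = 1528, q_4 = 3*59 + 12 = 189.
  i=5: a_5=6, p_5 = 6*1528 + 477 = 9645, q_5 = 6*189 + 59 = 1193.

8/1, 89/11, 97/12, 477/59, 1528/189, 9645/1193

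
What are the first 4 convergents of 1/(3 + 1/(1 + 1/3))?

Using the convergent recurrence p_i = a_i*p_{i-1} + p_{i-2}, q_i = a_i*q_{i-1} + q_{i-2} with p_{-2}=0, p_{-1}=1, q_{-2}=1, q_{-1}=0:
  i=0: a_0=0, p_0 = 0*1 + 0 = 0, q_0 = 0*0 + 1 = 1.
  i=1: a_1=3, p_1 = 3*0 + 1 = 1, q_1 = 3*1 + 0 = 3.
  i=2: a_2=1, p_2 = 1*1 + 0 = 1, q_2 = 1*3 + 1 = 4.
  i=3: a_3=3, p_3 = 3*1 + 1 = 4, q_3 = 3*4 + 3 = 15.

0/1, 1/3, 1/4, 4/15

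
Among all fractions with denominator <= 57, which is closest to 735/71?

559/54

Expand x = 735/71 as a continued fraction with the Euclidean algorithm:
  735 = 10*71 + 25, so a_0 = 10.
  71 = 2*25 + 21, so a_1 = 2.
  25 = 1*21 + 4, so a_2 = 1.
  21 = 5*4 + 1, so a_3 = 5.
  4 = 4*1 + 0, so a_4 = 4.
so x = [10; 2, 1, 5, 4].
Convergents (p_i = a_i*p_{i-1} + p_{i-2}, q_i = a_i*q_{i-1} + q_{i-2} with p_{-2}=0, p_{-1}=1, q_{-2}=1, q_{-1}=0), until the denominator exceeds 57:
  i=0: a_0=10, p_0 = 10*1 + 0 = 10, q_0 = 10*0 + 1 = 1.
  i=1: a_1=2, p_1 = 2*10 + 1 = 21, q_1 = 2*1 + 0 = 2.
  i=2: a_2=1, p_2 = 1*21 + 10 = 31, q_2 = 1*2 + 1 = 3.
  i=3: a_3=5, p_3 = 5*31 + 21 = 176, q_3 = 5*3 + 2 = 17.
  i=4: a_4=4, p_4 = 4*176 + 31 = 735, q_4 = 4*17 + 3 = 71.
q_4 = 71 > 57, so the last convergent with denominator <= 57 is p_3/q_3 = 176/17.
The closest fraction with denominator <= 57 is either p_3/q_3 or the intermediate fraction (k*p_3 + p_2)/(k*q_3 + q_2) with the largest k >= 1 whose denominator stays <= 57; these approach x as k grows, and every other convergent or intermediate fraction in range is farther away.
Largest k: floor((57 - q_2)/q_3) = floor((57 - 3)/17) = 3.
That gives (3*176 + 31)/(3*17 + 3) = 559/54.
Compare the errors: |x - 176/17| = |735*17 - 176*71|/(71*17) = 1/1207, and |x - 559/54| = |735*54 - 559*71|/(71*54) = 1/3834.
Cross-multiplying, 1*1207 = 1207 < 3834 = 1*3834, so 1/3834 is smaller: the intermediate fraction 559/54 is closer to x than 176/17.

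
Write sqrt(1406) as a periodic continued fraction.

Write x_i = (sqrt(1406) + m_i)/d_i with (m_0, d_0) = (0, 1). a_0 = floor(sqrt(1406)) = 37, since 37^2 = 1369 <= 1406 < 1444 = 38^2.
Iterate m_{i+1} = d_i*a_i - m_i, d_{i+1} = (1406 - m_{i+1}^2)/d_i, a_{i+1} = floor((a_0 + m_{i+1})/d_{i+1}):
  m_1 = 1*37 - 0 = 37, d_1 = (1406 - 37^2)/1 = 37/1 = 37, a_1 = floor((37 + 37)/37) = 2.
  m_2 = 37*2 - 37 = 37, d_2 = (1406 - 37^2)/37 = 37/37 = 1, a_2 = floor((37 + 37)/1) = 74.
  m_3 = 1*74 - 37 = 37, d_3 = (1406 - 37^2)/1 = 37/1 = 37: (m_3, d_3) = (m_1, d_1) = (37, 37), so from here the quotients repeat a_1, a_2; the period length is 2.
Hence the expansion of sqrt(1406) is a_0 = 37 followed by the repeating block 2, 74 (period 2).

[37; (2, 74)]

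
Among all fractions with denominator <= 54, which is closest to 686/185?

Expand x = 686/185 as a continued fraction with the Euclidean algorithm:
  686 = 3*185 + 131, so a_0 = 3.
  185 = 1*131 + 54, so a_1 = 1.
  131 = 2*54 + 23, so a_2 = 2.
  54 = 2*23 + 8, so a_3 = 2.
  23 = 2*8 + 7, so a_4 = 2.
  8 = 1*7 + 1, so a_5 = 1.
  7 = 7*1 + 0, so a_6 = 7.
so x = [3; 1, 2, 2, 2, 1, 7].
Convergents (p_i = a_i*p_{i-1} + p_{i-2}, q_i = a_i*q_{i-1} + q_{i-2} with p_{-2}=0, p_{-1}=1, q_{-2}=1, q_{-1}=0), until the denominator exceeds 54:
  i=0: a_0=3, p_0 = 3*1 + 0 = 3, q_0 = 3*0 + 1 = 1.
  i=1: a_1=1, p_1 = 1*3 + 1 = 4, q_1 = 1*1 + 0 = 1.
  i=2: a_2=2, p_2 = 2*4 + 3 = 11, q_2 = 2*1 + 1 = 3.
  i=3: a_3=2, p_3 = 2*11 + 4 = 26, q_3 = 2*3 + 1 = 7.
  i=4: a_4=2, p_4 = 2*26 + 11 = 63, q_4 = 2*7 + 3 = 17.
  i=5: a_5=1, p_5 = 1*63 + 26 = 89, q_5 = 1*17 + 7 = 24.
  i=6: a_6=7, p_6 = 7*89 + 63 = 686, q_6 = 7*24 + 17 = 185.
q_6 = 185 > 54, so the last convergent with denominator <= 54 is p_5/q_5 = 89/24.
The closest fraction with denominator <= 54 is either p_5/q_5 or the intermediate fraction (k*p_5 + p_4)/(k*q_5 + q_4) with the largest k >= 1 whose denominator stays <= 54; these approach x as k grows, and every other convergent or intermediate fraction in range is farther away.
Largest k: floor((54 - q_4)/q_5) = floor((54 - 17)/24) = 1.
That gives (1*89 + 63)/(1*24 + 17) = 152/41.
Compare the errors: |x - 89/24| = |686*24 - 89*185|/(185*24) = 1/4440, and |x - 152/41| = |686*41 - 152*185|/(185*41) = 6/7585.
Cross-multiplying, 1*7585 = 7585 < 26640 = 6*4440, so 1/4440 is smaller: the convergent 89/24 is closer to x than 152/41.

89/24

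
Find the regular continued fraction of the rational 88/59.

[1; 2, 29]

Run the Euclidean algorithm on 88 and 59; the successive quotients are the partial quotients a_0, a_1, ... (each step inverts the fractional part left over by the previous one):
  88 = 1*59 + 29, so a_0 = 1.
  59 = 2*29 + 1, so a_1 = 2.
  29 = 29*1 + 0, so a_2 = 29.
The remainder reaches 0 after 3 divisions, so the expansion has 3 partial quotients, read off in order.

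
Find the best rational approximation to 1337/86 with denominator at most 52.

Expand x = 1337/86 as a continued fraction with the Euclidean algorithm:
  1337 = 15*86 + 47, so a_0 = 15.
  86 = 1*47 + 39, so a_1 = 1.
  47 = 1*39 + 8, so a_2 = 1.
  39 = 4*8 + 7, so a_3 = 4.
  8 = 1*7 + 1, so a_4 = 1.
  7 = 7*1 + 0, so a_5 = 7.
so x = [15; 1, 1, 4, 1, 7].
Convergents (p_i = a_i*p_{i-1} + p_{i-2}, q_i = a_i*q_{i-1} + q_{i-2} with p_{-2}=0, p_{-1}=1, q_{-2}=1, q_{-1}=0), until the denominator exceeds 52:
  i=0: a_0=15, p_0 = 15*1 + 0 = 15, q_0 = 15*0 + 1 = 1.
  i=1: a_1=1, p_1 = 1*15 + 1 = 16, q_1 = 1*1 + 0 = 1.
  i=2: a_2=1, p_2 = 1*16 + 15 = 31, q_2 = 1*1 + 1 = 2.
  i=3: a_3=4, p_3 = 4*31 + 16 = 140, q_3 = 4*2 + 1 = 9.
  i=4: a_4=1, p_4 = 1*140 + 31 = 171, q_4 = 1*9 + 2 = 11.
  i=5: a_5=7, p_5 = 7*171 + 140 = 1337, q_5 = 7*11 + 9 = 86.
q_5 = 86 > 52, so the last convergent with denominator <= 52 is p_4/q_4 = 171/11.
The closest fraction with denominator <= 52 is either p_4/q_4 or the intermediate fraction (k*p_4 + p_3)/(k*q_4 + q_3) with the largest k >= 1 whose denominator stays <= 52; these approach x as k grows, and every other convergent or intermediate fraction in range is farther away.
Largest k: floor((52 - q_3)/q_4) = floor((52 - 9)/11) = 3.
That gives (3*171 + 140)/(3*11 + 9) = 653/42.
Compare the errors: |x - 171/11| = |1337*11 - 171*86|/(86*11) = 1/946, and |x - 653/42| = |1337*42 - 653*86|/(86*42) = 4/3612.
Cross-multiplying, 1*3612 = 3612 < 3784 = 4*946, so 1/946 is smaller: the convergent 171/11 is closer to x than 653/42.

171/11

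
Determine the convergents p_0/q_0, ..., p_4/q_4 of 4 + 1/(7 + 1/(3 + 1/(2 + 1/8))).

Using the convergent recurrence p_i = a_i*p_{i-1} + p_{i-2}, q_i = a_i*q_{i-1} + q_{i-2} with p_{-2}=0, p_{-1}=1, q_{-2}=1, q_{-1}=0:
  i=0: a_0=4, p_0 = 4*1 + 0 = 4, q_0 = 4*0 + 1 = 1.
  i=1: a_1=7, p_1 = 7*4 + 1 = 29, q_1 = 7*1 + 0 = 7.
  i=2: a_2=3, p_2 = 3*29 + 4 = 91, q_2 = 3*7 + 1 = 22.
  i=3: a_3=2, p_3 = 2*91 + 29 = 211, q_3 = 2*22 + 7 = 51.
  i=4: a_4=8, p_4 = 8*211 + 91 = 1779, q_4 = 8*51 + 22 = 430.

4/1, 29/7, 91/22, 211/51, 1779/430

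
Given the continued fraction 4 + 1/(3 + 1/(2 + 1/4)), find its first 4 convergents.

Using the convergent recurrence p_i = a_i*p_{i-1} + p_{i-2}, q_i = a_i*q_{i-1} + q_{i-2} with p_{-2}=0, p_{-1}=1, q_{-2}=1, q_{-1}=0:
  i=0: a_0=4, p_0 = 4*1 + 0 = 4, q_0 = 4*0 + 1 = 1.
  i=1: a_1=3, p_1 = 3*4 + 1 = 13, q_1 = 3*1 + 0 = 3.
  i=2: a_2=2, p_2 = 2*13 + 4 = 30, q_2 = 2*3 + 1 = 7.
  i=3: a_3=4, p_3 = 4*30 + 13 = 133, q_3 = 4*7 + 3 = 31.

4/1, 13/3, 30/7, 133/31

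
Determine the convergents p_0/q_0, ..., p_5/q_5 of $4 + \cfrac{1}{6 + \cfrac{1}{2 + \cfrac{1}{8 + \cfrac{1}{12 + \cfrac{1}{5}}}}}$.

Using the convergent recurrence p_i = a_i*p_{i-1} + p_{i-2}, q_i = a_i*q_{i-1} + q_{i-2} with p_{-2}=0, p_{-1}=1, q_{-2}=1, q_{-1}=0:
  i=0: a_0=4, p_0 = 4*1 + 0 = 4, q_0 = 4*0 + 1 = 1.
  i=1: a_1=6, p_1 = 6*4 + 1 = 25, q_1 = 6*1 + 0 = 6.
  i=2: a_2=2, p_2 = 2*25 + 4 = 54, q_2 = 2*6 + 1 = 13.
  i=3: a_3=8, p_3 = 8*54 + 25 = 457, q_3 = 8*13 + 6 = 110.
  i=4: a_4=12, p_4 = 12*457 + 54 = 5538, q_4 = 12*110 + 13 = 1333.
  i=5: a_5=5, p_5 = 5*5538 + 457 = 28147, q_5 = 5*1333 + 110 = 6775.

4/1, 25/6, 54/13, 457/110, 5538/1333, 28147/6775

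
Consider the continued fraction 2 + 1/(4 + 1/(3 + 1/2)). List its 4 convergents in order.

2/1, 9/4, 29/13, 67/30

Using the convergent recurrence p_i = a_i*p_{i-1} + p_{i-2}, q_i = a_i*q_{i-1} + q_{i-2} with p_{-2}=0, p_{-1}=1, q_{-2}=1, q_{-1}=0:
  i=0: a_0=2, p_0 = 2*1 + 0 = 2, q_0 = 2*0 + 1 = 1.
  i=1: a_1=4, p_1 = 4*2 + 1 = 9, q_1 = 4*1 + 0 = 4.
  i=2: a_2=3, p_2 = 3*9 + 2 = 29, q_2 = 3*4 + 1 = 13.
  i=3: a_3=2, p_3 = 2*29 + 9 = 67, q_3 = 2*13 + 4 = 30.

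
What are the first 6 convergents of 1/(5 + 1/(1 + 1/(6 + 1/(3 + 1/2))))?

Using the convergent recurrence p_i = a_i*p_{i-1} + p_{i-2}, q_i = a_i*q_{i-1} + q_{i-2} with p_{-2}=0, p_{-1}=1, q_{-2}=1, q_{-1}=0:
  i=0: a_0=0, p_0 = 0*1 + 0 = 0, q_0 = 0*0 + 1 = 1.
  i=1: a_1=5, p_1 = 5*0 + 1 = 1, q_1 = 5*1 + 0 = 5.
  i=2: a_2=1, p_2 = 1*1 + 0 = 1, q_2 = 1*5 + 1 = 6.
  i=3: a_3=6, p_3 = 6*1 + 1 = 7, q_3 = 6*6 + 5 = 41.
  i=4: a_4=3, p_4 = 3*7 + 1 = 22, q_4 = 3*41 + 6 = 129.
  i=5: a_5=2, p_5 = 2*22 + 7 = 51, q_5 = 2*129 + 41 = 299.

0/1, 1/5, 1/6, 7/41, 22/129, 51/299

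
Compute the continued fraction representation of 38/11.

Run the Euclidean algorithm on 38 and 11; the successive quotients are the partial quotients a_0, a_1, ... (each step inverts the fractional part left over by the previous one):
  38 = 3*11 + 5, so a_0 = 3.
  11 = 2*5 + 1, so a_1 = 2.
  5 = 5*1 + 0, so a_2 = 5.
The remainder reaches 0 after 3 divisions, so the expansion has 3 partial quotients, read off in order.

[3; 2, 5]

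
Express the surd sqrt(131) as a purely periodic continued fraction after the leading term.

[11; (2, 4, 11, 4, 2, 22)]

Write x_i = (sqrt(131) + m_i)/d_i with (m_0, d_0) = (0, 1). a_0 = floor(sqrt(131)) = 11, since 11^2 = 121 <= 131 < 144 = 12^2.
Iterate m_{i+1} = d_i*a_i - m_i, d_{i+1} = (131 - m_{i+1}^2)/d_i, a_{i+1} = floor((a_0 + m_{i+1})/d_{i+1}):
  m_1 = 1*11 - 0 = 11, d_1 = (131 - 11^2)/1 = 10/1 = 10, a_1 = floor((11 + 11)/10) = 2.
  m_2 = 10*2 - 11 = 9, d_2 = (131 - 9^2)/10 = 50/10 = 5, a_2 = floor((11 + 9)/5) = 4.
  m_3 = 5*4 - 9 = 11, d_3 = (131 - 11^2)/5 = 10/5 = 2, a_3 = floor((11 + 11)/2) = 11.
  m_4 = 2*11 - 11 = 11, d_4 = (131 - 11^2)/2 = 10/2 = 5, a_4 = floor((11 + 11)/5) = 4.
  m_5 = 5*4 - 11 = 9, d_5 = (131 - 9^2)/5 = 50/5 = 10, a_5 = floor((11 + 9)/10) = 2.
  m_6 = 10*2 - 9 = 11, d_6 = (131 - 11^2)/10 = 10/10 = 1, a_6 = floor((11 + 11)/1) = 22.
  m_7 = 1*22 - 11 = 11, d_7 = (131 - 11^2)/1 = 10/1 = 10: (m_7, d_7) = (m_1, d_1) = (11, 10), so from here the quotients repeat a_1, ..., a_6; the period length is 6.
Hence the expansion of sqrt(131) is a_0 = 11 followed by the repeating block 2, 4, 11, 4, 2, 22 (period 6).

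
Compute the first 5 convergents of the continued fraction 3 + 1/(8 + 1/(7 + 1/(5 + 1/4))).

Using the convergent recurrence p_i = a_i*p_{i-1} + p_{i-2}, q_i = a_i*q_{i-1} + q_{i-2} with p_{-2}=0, p_{-1}=1, q_{-2}=1, q_{-1}=0:
  i=0: a_0=3, p_0 = 3*1 + 0 = 3, q_0 = 3*0 + 1 = 1.
  i=1: a_1=8, p_1 = 8*3 + 1 = 25, q_1 = 8*1 + 0 = 8.
  i=2: a_2=7, p_2 = 7*25 + 3 = 178, q_2 = 7*8 + 1 = 57.
  i=3: a_3=5, p_3 = 5*178 + 25 = 915, q_3 = 5*57 + 8 = 293.
  i=4: a_4=4, p_4 = 4*915 + 178 = 3838, q_4 = 4*293 + 57 = 1229.

3/1, 25/8, 178/57, 915/293, 3838/1229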